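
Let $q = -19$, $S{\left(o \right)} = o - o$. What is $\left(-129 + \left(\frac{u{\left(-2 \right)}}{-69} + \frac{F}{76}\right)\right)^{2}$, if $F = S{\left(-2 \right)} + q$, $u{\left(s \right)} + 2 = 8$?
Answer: $\frac{141586201}{8464} \approx 16728.0$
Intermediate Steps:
$u{\left(s \right)} = 6$ ($u{\left(s \right)} = -2 + 8 = 6$)
$S{\left(o \right)} = 0$
$F = -19$ ($F = 0 - 19 = -19$)
$\left(-129 + \left(\frac{u{\left(-2 \right)}}{-69} + \frac{F}{76}\right)\right)^{2} = \left(-129 + \left(\frac{6}{-69} - \frac{19}{76}\right)\right)^{2} = \left(-129 + \left(6 \left(- \frac{1}{69}\right) - \frac{1}{4}\right)\right)^{2} = \left(-129 - \frac{31}{92}\right)^{2} = \left(- \frac{11899}{92}\right)^{2} = \frac{141586201}{8464}$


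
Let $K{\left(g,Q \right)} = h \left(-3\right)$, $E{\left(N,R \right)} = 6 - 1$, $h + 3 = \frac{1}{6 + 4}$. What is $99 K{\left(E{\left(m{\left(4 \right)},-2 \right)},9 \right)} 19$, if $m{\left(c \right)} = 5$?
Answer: $\frac{163647}{10} \approx 16365.0$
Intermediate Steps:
$h = - \frac{29}{10}$ ($h = -3 + \frac{1}{6 + 4} = -3 + \frac{1}{10} = - \frac{29}{10} \approx -2.9$)
$E{\left(N,R \right)} = 5$ ($E{\left(N,R \right)} = 6 - 1 = 5$)
$K{\left(g,Q \right)} = \frac{87}{10}$ ($K{\left(g,Q \right)} = \left(- \frac{29}{10}\right) \left(-3\right) = \frac{87}{10}$)
$99 K{\left(E{\left(m{\left(4 \right)},-2 \right)},9 \right)} 19 = 99 \cdot \frac{87}{10} \cdot 19 = \frac{8613}{10} \cdot 19 = \frac{163647}{10}$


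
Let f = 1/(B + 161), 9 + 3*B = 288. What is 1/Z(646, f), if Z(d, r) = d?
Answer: 1/646 ≈ 0.0015480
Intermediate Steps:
B = 93 (B = -3 + (1/3)*288 = -3 + 96 = 93)
f = 1/254 (f = 1/(93 + 161) = 1/254 ≈ 0.0039370)
1/Z(646, f) = 1/646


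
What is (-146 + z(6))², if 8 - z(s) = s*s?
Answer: 30276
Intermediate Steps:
z(s) = 8 - s² (z(s) = 8 - s*s = 8 - s²)
(-146 + z(6))² = (-146 + (8 - 1*6²))² = (-146 + (8 - 1*36))² = (-146 + (8 - 36))² = (-146 - 28)² = (-174)² = 30276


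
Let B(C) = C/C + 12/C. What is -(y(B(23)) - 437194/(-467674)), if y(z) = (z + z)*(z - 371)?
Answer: 138984640007/123699773 ≈ 1123.6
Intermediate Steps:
B(C) = 1 + 12/C
y(z) = 2*z*(-371 + z) (y(z) = (2*z)*(-371 + z) = 2*z*(-371 + z))
-(y(B(23)) - 437194/(-467674)) = -(2*((12 + 23)/23)*(-371 + (12 + 23)/23) - 437194/(-467674)) = -(2*((1/23)*35)*(-371 + (1/23)*35) - 437194*(-1/467674)) = -(2*(35/23)*(-371 + 35/23) + 218597/233837) = -(2*(35/23)*(-8498/23) + 218597/233837) = -(-594860/529 + 218597/233837) = -1*(-138984640007/123699773) = 138984640007/123699773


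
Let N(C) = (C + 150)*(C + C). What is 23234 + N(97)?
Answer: 71152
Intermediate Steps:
N(C) = 2*C*(150 + C) (N(C) = (150 + C)*(2*C) = 2*C*(150 + C))
23234 + N(97) = 23234 + 2*97*(150 + 97) = 23234 + 2*97*247 = 23234 + 47918 = 71152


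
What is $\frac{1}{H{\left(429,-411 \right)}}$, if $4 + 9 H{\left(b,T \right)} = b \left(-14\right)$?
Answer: $- \frac{9}{6010} \approx -0.0014975$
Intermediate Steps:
$H{\left(b,T \right)} = - \frac{4}{9} - \frac{14 b}{9}$ ($H{\left(b,T \right)} = - \frac{4}{9} + \frac{b \left(-14\right)}{9} = - \frac{4}{9} + \frac{\left(-14\right) b}{9} = - \frac{4}{9} - \frac{14 b}{9}$)
$\frac{1}{H{\left(429,-411 \right)}} = \frac{1}{- \frac{4}{9} - \frac{2002}{3}} = \frac{1}{- \frac{6010}{9}} = - \frac{9}{6010}$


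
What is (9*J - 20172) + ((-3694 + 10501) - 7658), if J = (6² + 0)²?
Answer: -9359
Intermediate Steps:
J = 1296 (J = (36 + 0)² = 36² = 1296)
(9*J - 20172) + ((-3694 + 10501) - 7658) = (9*1296 - 20172) + ((-3694 + 10501) - 7658) = (11664 - 20172) + (6807 - 7658) = -8508 - 851 = -9359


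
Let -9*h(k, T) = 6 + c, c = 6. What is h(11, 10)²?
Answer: 16/9 ≈ 1.7778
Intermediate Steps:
h(k, T) = -4/3 (h(k, T) = -(6 + 6)/9 = -⅑*12 = -4/3)
h(11, 10)² = (-4/3)² = 16/9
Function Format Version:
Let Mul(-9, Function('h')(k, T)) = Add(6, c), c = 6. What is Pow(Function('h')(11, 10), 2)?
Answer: Rational(16, 9) ≈ 1.7778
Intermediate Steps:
Function('h')(k, T) = Rational(-4, 3) (Function('h')(k, T) = Mul(Rational(-1, 9), Add(6, 6)) = Mul(Rational(-1, 9), 12) = Rational(-4, 3))
Pow(Function('h')(11, 10), 2) = Pow(Rational(-4, 3), 2) = Rational(16, 9)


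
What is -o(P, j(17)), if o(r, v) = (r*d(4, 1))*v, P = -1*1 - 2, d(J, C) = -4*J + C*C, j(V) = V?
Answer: -765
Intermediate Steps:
d(J, C) = C² - 4*J (d(J, C) = -4*J + C² = C² - 4*J)
P = -3 (P = -1 - 2 = -3)
o(r, v) = -15*r*v (o(r, v) = (r*(1² - 4*4))*v = (r*(1 - 16))*v = (r*(-15))*v = (-15*r)*v = -15*r*v)
-o(P, j(17)) = -(-15)*(-3)*17 = -1*765 = -765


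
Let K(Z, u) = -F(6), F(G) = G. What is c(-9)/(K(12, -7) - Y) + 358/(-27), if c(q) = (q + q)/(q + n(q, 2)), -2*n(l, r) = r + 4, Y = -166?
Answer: -114479/8640 ≈ -13.250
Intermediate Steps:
n(l, r) = -2 - r/2 (n(l, r) = -(r + 4)/2 = -(4 + r)/2 = -2 - r/2)
K(Z, u) = -6 (K(Z, u) = -1*6 = -6)
c(q) = 2*q/(-3 + q) (c(q) = (q + q)/(q + (-2 - ½*2)) = (2*q)/(q + (-2 - 1)) = (2*q)/(q - 3) = (2*q)/(-3 + q) = 2*q/(-3 + q))
c(-9)/(K(12, -7) - Y) + 358/(-27) = (2*(-9)/(-3 - 9))/(-6 - 1*(-166)) + 358/(-27) = (2*(-9)/(-12))/(-6 + 166) + 358*(-1/27) = (2*(-9)*(-1/12))/160 - 358/27 = (3/2)*(1/160) - 358/27 = 3/320 - 358/27 = -114479/8640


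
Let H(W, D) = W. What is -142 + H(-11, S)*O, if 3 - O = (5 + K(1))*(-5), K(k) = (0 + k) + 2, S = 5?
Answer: -615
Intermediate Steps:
K(k) = 2 + k (K(k) = k + 2 = 2 + k)
O = 43 (O = 3 - (5 + (2 + 1))*(-5) = 3 - (5 + 3)*(-5) = 3 - 8*(-5) = 3 - 1*(-40) = 3 + 40 = 43)
-142 + H(-11, S)*O = -142 - 11*43 = -142 - 473 = -615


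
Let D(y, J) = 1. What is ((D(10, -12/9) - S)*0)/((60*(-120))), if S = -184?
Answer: 0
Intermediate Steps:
((D(10, -12/9) - S)*0)/((60*(-120))) = ((1 - 1*(-184))*0)/((60*(-120))) = ((1 + 184)*0)/(-7200) = (185*0)*(-1/7200) = 0*(-1/7200) = 0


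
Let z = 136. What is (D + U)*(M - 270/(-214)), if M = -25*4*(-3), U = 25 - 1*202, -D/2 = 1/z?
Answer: -388012695/7276 ≈ -53328.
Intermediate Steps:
D = -1/68 (D = -2/136 = -2*1/136 = -1/68 ≈ -0.014706)
U = -177 (U = 25 - 202 = -177)
M = 300 (M = -5*20*(-3) = -100*(-3) = 300)
(D + U)*(M - 270/(-214)) = (-1/68 - 177)*(300 - 270/(-214)) = -12037*(300 - 270*(-1/214))/68 = -12037*(300 + 135/107)/68 = -12037/68*32235/107 = -388012695/7276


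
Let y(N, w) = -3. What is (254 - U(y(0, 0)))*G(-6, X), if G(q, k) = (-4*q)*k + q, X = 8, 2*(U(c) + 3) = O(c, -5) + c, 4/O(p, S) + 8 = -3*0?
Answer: 96255/2 ≈ 48128.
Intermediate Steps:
O(p, S) = -½ (O(p, S) = 4/(-8 - 3*0) = 4/(-8 + 0) = 4/(-8) = 4*(-⅛) = -½)
U(c) = -13/4 + c/2 (U(c) = -3 + (-½ + c)/2 = -3 + (-¼ + c/2) = -13/4 + c/2)
G(q, k) = q - 4*k*q (G(q, k) = -4*k*q + q = q - 4*k*q)
(254 - U(y(0, 0)))*G(-6, X) = (254 - (-13/4 + (½)*(-3)))*(-6*(1 - 4*8)) = (254 - (-13/4 - 3/2))*(-6*(1 - 32)) = (254 - 1*(-19/4))*(-6*(-31)) = (254 + 19/4)*186 = (1035/4)*186 = 96255/2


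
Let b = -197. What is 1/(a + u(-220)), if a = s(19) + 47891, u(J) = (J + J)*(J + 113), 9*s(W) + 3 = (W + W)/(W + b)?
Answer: 801/76071485 ≈ 1.0530e-5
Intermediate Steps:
s(W) = -⅓ + 2*W/(9*(-197 + W)) (s(W) = -⅓ + ((W + W)/(W - 197))/9 = -⅓ + ((2*W)/(-197 + W))/9 = -⅓ + (2*W/(-197 + W))/9 = -⅓ + 2*W/(9*(-197 + W)))
u(J) = 2*J*(113 + J) (u(J) = (2*J)*(113 + J) = 2*J*(113 + J))
a = 38360405/801 (a = (591 - 1*19)/(9*(-197 + 19)) + 47891 = (⅑)*(591 - 19)/(-178) + 47891 = (⅑)*(-1/178)*572 + 47891 = -286/801 + 47891 = 38360405/801 ≈ 47891.)
1/(a + u(-220)) = 1/(38360405/801 + 2*(-220)*(113 - 220)) = 1/(38360405/801 + 2*(-220)*(-107)) = 1/(38360405/801 + 47080) = 1/(76071485/801) = 801/76071485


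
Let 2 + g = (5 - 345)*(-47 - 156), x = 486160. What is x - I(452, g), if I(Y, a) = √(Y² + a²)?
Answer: 486160 - 2*√1190922157 ≈ 4.1714e+5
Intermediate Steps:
g = 69018 (g = -2 + (5 - 345)*(-47 - 156) = -2 - 340*(-203) = -2 + 69020 = 69018)
x - I(452, g) = 486160 - √(452² + 69018²) = 486160 - √(204304 + 4763484324) = 486160 - √4763688628 = 486160 - 2*√1190922157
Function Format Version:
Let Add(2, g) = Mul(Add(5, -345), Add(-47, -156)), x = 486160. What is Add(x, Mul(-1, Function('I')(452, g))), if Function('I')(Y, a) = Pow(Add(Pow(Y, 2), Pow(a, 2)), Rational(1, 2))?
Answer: Add(486160, Mul(-2, Pow(1190922157, Rational(1, 2)))) ≈ 4.1714e+5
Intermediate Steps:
g = 69018 (g = Add(-2, Mul(Add(5, -345), Add(-47, -156))) = Add(-2, Mul(-340, -203)) = Add(-2, 69020) = 69018)
Add(x, Mul(-1, Function('I')(452, g))) = Add(486160, Mul(-1, Pow(Add(Pow(452, 2), Pow(69018, 2)), Rational(1, 2)))) = Add(486160, Mul(-1, Pow(Add(204304, 4763484324), Rational(1, 2)))) = Add(486160, Mul(-1, Pow(4763688628, Rational(1, 2)))) = Add(486160, Mul(-1, Mul(2, Pow(1190922157, Rational(1, 2))))) = Add(486160, Mul(-2, Pow(1190922157, Rational(1, 2))))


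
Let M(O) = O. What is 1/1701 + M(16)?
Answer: 27217/1701 ≈ 16.001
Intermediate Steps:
1/1701 + M(16) = 1/1701 + 16 = 27217/1701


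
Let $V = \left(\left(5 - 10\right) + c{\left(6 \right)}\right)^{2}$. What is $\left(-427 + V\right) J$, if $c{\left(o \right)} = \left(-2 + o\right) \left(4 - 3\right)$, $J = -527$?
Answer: $224502$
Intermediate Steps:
$c{\left(o \right)} = -2 + o$ ($c{\left(o \right)} = \left(-2 + o\right) 1 = -2 + o$)
$V = 1$ ($V = \left(\left(5 - 10\right) + \left(-2 + 6\right)\right)^{2} = \left(\left(5 - 10\right) + 4\right)^{2} = \left(-5 + 4\right)^{2} = \left(-1\right)^{2} = 1$)
$\left(-427 + V\right) J = \left(-427 + 1\right) \left(-527\right) = \left(-426\right) \left(-527\right) = 224502$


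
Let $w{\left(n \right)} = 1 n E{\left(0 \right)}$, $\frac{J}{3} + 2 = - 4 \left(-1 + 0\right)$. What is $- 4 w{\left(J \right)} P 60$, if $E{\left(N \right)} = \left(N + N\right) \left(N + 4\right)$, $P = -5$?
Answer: $0$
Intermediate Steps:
$E{\left(N \right)} = 2 N \left(4 + N\right)$
$J = 6$ ($J = -6 + 3 \left(- 4 \left(-1 + 0\right)\right) = -6 + 3 \left(\left(-4\right) \left(-1\right)\right) = -6 + 3 \cdot 4 = -6 + 12 = 6$)
$w{\left(n \right)} = 0$ ($w{\left(n \right)} = 1 n 2 \cdot 0 \left(4 + 0\right) = n 2 \cdot 0 \cdot 4 = n 0 = 0$)
$- 4 w{\left(J \right)} P 60 = \left(-4\right) 0 \left(-5\right) 60 = 0 \left(-5\right) 60 = 0 \cdot 60 = 0$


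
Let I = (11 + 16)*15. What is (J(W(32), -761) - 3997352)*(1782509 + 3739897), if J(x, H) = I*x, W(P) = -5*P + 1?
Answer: -22430616003282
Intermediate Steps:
W(P) = 1 - 5*P
I = 405 (I = 27*15 = 405)
J(x, H) = 405*x
(J(W(32), -761) - 3997352)*(1782509 + 3739897) = (405*(1 - 5*32) - 3997352)*(1782509 + 3739897) = (405*(1 - 160) - 3997352)*5522406 = (405*(-159) - 3997352)*5522406 = (-64395 - 3997352)*5522406 = -4061747*5522406 = -22430616003282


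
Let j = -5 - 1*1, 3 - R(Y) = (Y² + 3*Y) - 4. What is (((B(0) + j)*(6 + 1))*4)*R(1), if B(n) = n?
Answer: -504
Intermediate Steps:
R(Y) = 7 - Y² - 3*Y (R(Y) = 3 - ((Y² + 3*Y) - 4) = 3 - (-4 + Y² + 3*Y) = 3 + (4 - Y² - 3*Y) = 7 - Y² - 3*Y)
j = -6 (j = -5 - 1 = -6)
(((B(0) + j)*(6 + 1))*4)*R(1) = (((0 - 6)*(6 + 1))*4)*(7 - 1*1² - 3*1) = (-6*7*4)*(7 - 1*1 - 3) = (-42*4)*(7 - 1 - 3) = -168*3 = -504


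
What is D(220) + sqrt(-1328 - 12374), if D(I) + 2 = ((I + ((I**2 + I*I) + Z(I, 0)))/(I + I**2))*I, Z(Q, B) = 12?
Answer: 7430/17 + I*sqrt(13702) ≈ 437.06 + 117.06*I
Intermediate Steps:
D(I) = -2 + I*(12 + I + 2*I**2)/(I + I**2) (D(I) = -2 + ((I + ((I**2 + I*I) + 12))/(I + I**2))*I = -2 + ((I + ((I**2 + I**2) + 12))/(I + I**2))*I = -2 + ((I + (2*I**2 + 12))/(I + I**2))*I = -2 + ((I + (12 + 2*I**2))/(I + I**2))*I = -2 + ((12 + I + 2*I**2)/(I + I**2))*I = -2 + I*(12 + I + 2*I**2)/(I + I**2))
D(220) + sqrt(-1328 - 12374) = (10 - 1*220 + 2*220**2)/(1 + 220) + sqrt(-1328 - 12374) = (10 - 220 + 2*48400)/221 + sqrt(-13702) = (10 - 220 + 96800)/221 + I*sqrt(13702) = (1/221)*96590 + I*sqrt(13702) = 7430/17 + I*sqrt(13702)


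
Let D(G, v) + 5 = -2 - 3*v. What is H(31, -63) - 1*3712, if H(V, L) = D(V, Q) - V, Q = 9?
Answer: -3777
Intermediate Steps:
D(G, v) = -7 - 3*v (D(G, v) = -5 + (-2 - 3*v) = -7 - 3*v)
H(V, L) = -34 - V (H(V, L) = (-7 - 3*9) - V = (-7 - 27) - V = -34 - V)
H(31, -63) - 1*3712 = (-34 - 1*31) - 1*3712 = (-34 - 31) - 3712 = -65 - 3712 = -3777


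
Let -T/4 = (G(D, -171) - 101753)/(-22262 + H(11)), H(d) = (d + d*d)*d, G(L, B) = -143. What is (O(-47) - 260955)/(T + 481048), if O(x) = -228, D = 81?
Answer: -2717609115/5005100648 ≈ -0.54297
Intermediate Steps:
H(d) = d*(d + d**2) (H(d) = (d + d**2)*d = d*(d + d**2))
T = -203792/10405 (T = -4*(-143 - 101753)/(-22262 + 11**2*(1 + 11)) = -(-407584)/(-22262 + 121*12) = -(-407584)/(-22262 + 1452) = -(-407584)/(-20810) = -(-407584)*(-1)/20810 = -4*50948/10405 = -203792/10405 ≈ -19.586)
(O(-47) - 260955)/(T + 481048) = (-228 - 260955)/(-203792/10405 + 481048) = -261183/5005100648/10405 = -261183*10405/5005100648 = -2717609115/5005100648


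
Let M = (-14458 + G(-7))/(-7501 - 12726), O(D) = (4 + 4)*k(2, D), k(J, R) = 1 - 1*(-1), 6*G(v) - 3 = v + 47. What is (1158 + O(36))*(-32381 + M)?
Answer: -2306755159379/60681 ≈ -3.8014e+7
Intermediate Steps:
G(v) = 25/3 + v/6 (G(v) = ½ + (v + 47)/6 = ½ + (47 + v)/6 = ½ + (47/6 + v/6) = 25/3 + v/6)
k(J, R) = 2 (k(J, R) = 1 + 1 = 2)
O(D) = 16 (O(D) = (4 + 4)*2 = 8*2 = 16)
M = 86705/121362 (M = (-14458 + (25/3 + (⅙)*(-7)))/(-7501 - 12726) = (-14458 + (25/3 - 7/6))/(-20227) = (-14458 + 43/6)*(-1/20227) = -86705/6*(-1/20227) = 86705/121362 ≈ 0.71443)
(1158 + O(36))*(-32381 + M) = (1158 + 16)*(-32381 + 86705/121362) = 1174*(-3929736217/121362) = -2306755159379/60681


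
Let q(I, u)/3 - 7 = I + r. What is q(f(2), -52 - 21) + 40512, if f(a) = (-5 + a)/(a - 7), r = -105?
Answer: 201099/5 ≈ 40220.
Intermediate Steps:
f(a) = (-5 + a)/(-7 + a)
q(I, u) = -294 + 3*I (q(I, u) = 21 + 3*(I - 105) = 21 + 3*(-105 + I) = 21 + (-315 + 3*I) = -294 + 3*I)
q(f(2), -52 - 21) + 40512 = (-294 + 3*((-5 + 2)/(-7 + 2))) + 40512 = (-294 + 3*(-3/(-5))) + 40512 = (-294 + 3*(-⅕*(-3))) + 40512 = (-294 + 3*(⅗)) + 40512 = (-294 + 9/5) + 40512 = -1461/5 + 40512 = 201099/5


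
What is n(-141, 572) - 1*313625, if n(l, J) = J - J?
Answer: -313625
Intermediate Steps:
n(l, J) = 0
n(-141, 572) - 1*313625 = 0 - 1*313625 = 0 - 313625 = -313625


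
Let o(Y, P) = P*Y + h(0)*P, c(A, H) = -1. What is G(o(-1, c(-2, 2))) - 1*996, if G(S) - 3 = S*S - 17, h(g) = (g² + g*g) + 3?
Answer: -1006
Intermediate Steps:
h(g) = 3 + 2*g² (h(g) = (g² + g²) + 3 = 2*g² + 3 = 3 + 2*g²)
o(Y, P) = 3*P + P*Y (o(Y, P) = P*Y + (3 + 2*0²)*P = P*Y + (3 + 2*0)*P = P*Y + (3 + 0)*P = P*Y + 3*P = 3*P + P*Y)
G(S) = -14 + S² (G(S) = 3 + (S*S - 17) = 3 + (S² - 17) = 3 + (-17 + S²) = -14 + S²)
G(o(-1, c(-2, 2))) - 1*996 = (-14 + (-(3 - 1))²) - 1*996 = (-14 + (-1*2)²) - 996 = (-14 + (-2)²) - 996 = (-14 + 4) - 996 = -10 - 996 = -1006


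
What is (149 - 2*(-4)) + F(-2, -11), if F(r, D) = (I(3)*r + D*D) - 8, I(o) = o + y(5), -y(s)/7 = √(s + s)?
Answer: 264 + 14*√10 ≈ 308.27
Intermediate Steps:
y(s) = -7*√2*√s (y(s) = -7*√(s + s) = -7*√2*√s)
I(o) = o - 7*√10 (I(o) = o - 7*√2*√5 = o - 7*√10)
F(r, D) = -8 + D² + r*(3 - 7*√10) (F(r, D) = ((3 - 7*√10)*r + D*D) - 8 = (r*(3 - 7*√10) + D²) - 8 = (D² + r*(3 - 7*√10)) - 8 = -8 + D² + r*(3 - 7*√10))
(149 - 2*(-4)) + F(-2, -11) = (149 - 2*(-4)) + (-8 + (-11)² - 2*(3 - 7*√10)) = (149 + 8) + (-8 + 121 + (-6 + 14*√10)) = 157 + (107 + 14*√10) = 264 + 14*√10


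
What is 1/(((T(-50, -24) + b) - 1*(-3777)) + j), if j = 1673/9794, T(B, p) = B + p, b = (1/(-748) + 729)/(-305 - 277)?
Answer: 2131840392/7891898840113 ≈ 0.00027013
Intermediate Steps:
b = -545291/435336 (b = (-1/748 + 729)/(-582) = (545291/748)*(-1/582) = -545291/435336 ≈ -1.2526)
j = 1673/9794 (j = 1673*(1/9794) = 1673/9794 ≈ 0.17082)
1/(((T(-50, -24) + b) - 1*(-3777)) + j) = 1/((((-50 - 24) - 545291/435336) - 1*(-3777)) + 1673/9794) = 1/(((-74 - 545291/435336) + 3777) + 1673/9794) = 1/((-32760155/435336 + 3777) + 1673/9794) = 1/(1611503917/435336 + 1673/9794) = 1/(7891898840113/2131840392) = 2131840392/7891898840113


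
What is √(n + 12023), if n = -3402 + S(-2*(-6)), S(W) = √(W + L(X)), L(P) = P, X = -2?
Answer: √(8621 + √10) ≈ 92.866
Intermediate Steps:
S(W) = √(-2 + W) (S(W) = √(W - 2) = √(-2 + W))
n = -3402 + √10 (n = -3402 + √(-2 - 2*(-6)) = -3402 + √(-2 + 12) = -3402 + √10 ≈ -3398.8)
√(n + 12023) = √((-3402 + √10) + 12023) = √(8621 + √10)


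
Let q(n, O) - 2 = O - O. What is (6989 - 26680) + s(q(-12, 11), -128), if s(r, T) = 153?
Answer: -19538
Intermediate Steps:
q(n, O) = 2 (q(n, O) = 2 + (O - O) = 2 + 0 = 2)
(6989 - 26680) + s(q(-12, 11), -128) = (6989 - 26680) + 153 = -19691 + 153 = -19538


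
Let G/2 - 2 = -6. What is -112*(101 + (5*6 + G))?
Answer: -13776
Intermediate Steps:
G = -8 (G = 4 + 2*(-6) = 4 - 12 = -8)
-112*(101 + (5*6 + G)) = -112*(101 + (5*6 - 8)) = -112*(101 + (30 - 8)) = -112*(101 + 22) = -112*123 = -13776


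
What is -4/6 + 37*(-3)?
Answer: -335/3 ≈ -111.67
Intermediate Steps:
-4/6 + 37*(-3) = -4*⅙ - 111 = -⅔ - 111 = -335/3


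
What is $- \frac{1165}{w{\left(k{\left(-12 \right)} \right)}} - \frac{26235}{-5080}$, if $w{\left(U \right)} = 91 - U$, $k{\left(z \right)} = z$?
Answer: $- \frac{643199}{104648} \approx -6.1463$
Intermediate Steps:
$- \frac{1165}{w{\left(k{\left(-12 \right)} \right)}} - \frac{26235}{-5080} = - \frac{1165}{91 - -12} - \frac{26235}{-5080} = - \frac{1165}{91 + 12} - - \frac{5247}{1016} = - \frac{1165}{103} + \frac{5247}{1016} = - \frac{643199}{104648}$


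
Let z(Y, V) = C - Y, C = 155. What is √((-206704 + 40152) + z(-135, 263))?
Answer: I*√166262 ≈ 407.75*I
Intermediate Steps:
z(Y, V) = 155 - Y
√((-206704 + 40152) + z(-135, 263)) = √((-206704 + 40152) + (155 - 1*(-135))) = √(-166552 + (155 + 135)) = √(-166552 + 290) = √(-166262) = I*√166262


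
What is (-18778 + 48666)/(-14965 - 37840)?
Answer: -29888/52805 ≈ -0.56601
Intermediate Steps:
(-18778 + 48666)/(-14965 - 37840) = 29888/(-52805) = 29888*(-1/52805) = -29888/52805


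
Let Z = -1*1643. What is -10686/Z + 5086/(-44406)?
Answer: 233083109/36479529 ≈ 6.3894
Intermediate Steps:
Z = -1643
-10686/Z + 5086/(-44406) = -10686/(-1643) + 5086/(-44406) = -10686*(-1/1643) + 5086*(-1/44406) = 10686/1643 - 2543/22203 = 233083109/36479529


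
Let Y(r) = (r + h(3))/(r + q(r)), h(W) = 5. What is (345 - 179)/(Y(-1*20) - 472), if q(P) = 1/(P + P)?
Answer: -22161/62912 ≈ -0.35225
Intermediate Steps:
q(P) = 1/(2*P)
Y(r) = (5 + r)/(r + 1/(2*r)) (Y(r) = (r + 5)/(r + 1/(2*r)) = (5 + r)/(r + 1/(2*r)))
(345 - 179)/(Y(-1*20) - 472) = (345 - 179)/(2*(-1*20)*(5 - 1*20)/(1 + 2*(-1*20)²) - 472) = 166/(2*(-20)*(5 - 20)/(1 + 2*(-20)²) - 472) = 166/(2*(-20)*(-15)/(1 + 2*400) - 472) = 166/(2*(-20)*(-15)/(1 + 800) - 472) = 166/(2*(-20)*(-15)/801 - 472) = 166/(2*(-20)*(1/801)*(-15) - 472) = 166/(200/267 - 472) = 166/(-125824/267) = 166*(-267/125824) = -22161/62912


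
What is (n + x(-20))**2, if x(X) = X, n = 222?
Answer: 40804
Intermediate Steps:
(n + x(-20))**2 = (222 - 20)**2 = 202**2 = 40804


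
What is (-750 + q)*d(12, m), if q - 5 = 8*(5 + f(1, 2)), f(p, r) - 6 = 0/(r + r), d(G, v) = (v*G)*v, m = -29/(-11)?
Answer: -6630444/121 ≈ -54797.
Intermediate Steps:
m = 29/11 (m = -29*(-1/11) = 29/11 ≈ 2.6364)
d(G, v) = G*v² (d(G, v) = (G*v)*v = G*v²)
f(p, r) = 6 (f(p, r) = 6 + 0/(r + r) = 6 + 0/((2*r)) = 6 + 0*(1/(2*r)) = 6 + 0 = 6)
q = 93 (q = 5 + 8*(5 + 6) = 5 + 8*11 = 5 + 88 = 93)
(-750 + q)*d(12, m) = (-750 + 93)*(12*(29/11)²) = -7884*841/121 = -657*10092/121 = -6630444/121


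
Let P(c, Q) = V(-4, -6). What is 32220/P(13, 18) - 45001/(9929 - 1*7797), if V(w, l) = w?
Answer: -17218261/2132 ≈ -8076.1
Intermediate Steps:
P(c, Q) = -4
32220/P(13, 18) - 45001/(9929 - 1*7797) = 32220/(-4) - 45001/(9929 - 1*7797) = 32220*(-¼) - 45001/(9929 - 7797) = -8055 - 45001/2132 = -17218261/2132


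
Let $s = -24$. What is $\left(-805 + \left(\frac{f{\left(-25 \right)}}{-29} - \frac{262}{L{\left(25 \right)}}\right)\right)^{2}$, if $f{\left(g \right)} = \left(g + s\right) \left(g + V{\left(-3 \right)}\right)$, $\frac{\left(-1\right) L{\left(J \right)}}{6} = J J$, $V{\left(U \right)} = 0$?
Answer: $\frac{2121979710632401}{2956640625} \approx 7.177 \cdot 10^{5}$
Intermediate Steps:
$L{\left(J \right)} = - 6 J^{2}$ ($L{\left(J \right)} = - 6 J J = - 6 J^{2}$)
$f{\left(g \right)} = g \left(-24 + g\right)$ ($f{\left(g \right)} = \left(g - 24\right) \left(g + 0\right) = \left(-24 + g\right) g = g \left(-24 + g\right)$)
$\left(-805 + \left(\frac{f{\left(-25 \right)}}{-29} - \frac{262}{L{\left(25 \right)}}\right)\right)^{2} = \left(-805 + \left(\frac{\left(-25\right) \left(-24 - 25\right)}{-29} - \frac{262}{\left(-6\right) 25^{2}}\right)\right)^{2} = \left(-805 + \left(\left(-25\right) \left(-49\right) \left(- \frac{1}{29}\right) - \frac{262}{\left(-6\right) 625}\right)\right)^{2} = \left(-805 - \left(\frac{1225}{29} + \frac{262}{-3750}\right)\right)^{2} = \left(-805 - \frac{2293076}{54375}\right)^{2} = \left(- \frac{46064951}{54375}\right)^{2} = \frac{2121979710632401}{2956640625}$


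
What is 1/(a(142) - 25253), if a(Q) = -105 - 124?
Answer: -1/25482 ≈ -3.9243e-5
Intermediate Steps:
a(Q) = -229
1/(a(142) - 25253) = 1/(-229 - 25253) = 1/(-25482) = -1/25482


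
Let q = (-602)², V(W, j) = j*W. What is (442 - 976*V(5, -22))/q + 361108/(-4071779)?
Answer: 154039468063/737814498358 ≈ 0.20878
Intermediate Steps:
V(W, j) = W*j
q = 362404
(442 - 976*V(5, -22))/q + 361108/(-4071779) = (442 - 4880*(-22))/362404 + 361108/(-4071779) = (442 - 976*(-110))*(1/362404) + 361108*(-1/4071779) = (442 + 107360)*(1/362404) - 361108/4071779 = 107802*(1/362404) - 361108/4071779 = 53901/181202 - 361108/4071779 = 154039468063/737814498358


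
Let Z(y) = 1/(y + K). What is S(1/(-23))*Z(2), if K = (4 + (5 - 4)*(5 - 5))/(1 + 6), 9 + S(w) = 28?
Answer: 133/18 ≈ 7.3889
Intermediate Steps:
S(w) = 19 (S(w) = -9 + 28 = 19)
K = 4/7 (K = (4 + 1*0)/7 = (4 + 0)*(⅐) = 4*(⅐) = 4/7 ≈ 0.57143)
Z(y) = 1/(4/7 + y) (Z(y) = 1/(y + 4/7) = 1/(4/7 + y))
S(1/(-23))*Z(2) = 19*(7/(4 + 7*2)) = 19*(7/(4 + 14)) = 19*(7/18) = 133/18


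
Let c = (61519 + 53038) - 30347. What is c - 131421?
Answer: -47211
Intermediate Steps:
c = 84210 (c = 114557 - 30347 = 84210)
c - 131421 = 84210 - 131421 = -47211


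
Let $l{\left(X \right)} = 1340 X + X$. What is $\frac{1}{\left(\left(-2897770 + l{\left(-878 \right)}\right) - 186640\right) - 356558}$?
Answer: $- \frac{1}{4618366} \approx -2.1653 \cdot 10^{-7}$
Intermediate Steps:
$l{\left(X \right)} = 1341 X$
$\frac{1}{\left(\left(-2897770 + l{\left(-878 \right)}\right) - 186640\right) - 356558} = \frac{1}{\left(\left(-2897770 + 1341 \left(-878\right)\right) - 186640\right) - 356558} = \frac{1}{\left(\left(-2897770 - 1177398\right) - 186640\right) - 356558} = \frac{1}{\left(-4075168 - 186640\right) - 356558} = \frac{1}{-4261808 - 356558} = \frac{1}{-4618366} = - \frac{1}{4618366}$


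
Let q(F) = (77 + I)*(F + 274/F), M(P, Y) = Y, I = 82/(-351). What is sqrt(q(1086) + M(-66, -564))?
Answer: sqrt(37143539442919)/21177 ≈ 287.79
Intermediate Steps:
I = -82/351 (I = 82*(-1/351) = -82/351 ≈ -0.23362)
q(F) = 26945*F/351 + 7382930/(351*F) (q(F) = (77 - 82/351)*(F + 274/F) = 26945*(F + 274/F)/351 = 26945*F/351 + 7382930/(351*F))
sqrt(q(1086) + M(-66, -564)) = sqrt((26945/351)*(274 + 1086**2)/1086 - 564) = sqrt((26945/351)*(1/1086)*(274 + 1179396) - 564) = sqrt((26945/351)*(1/1086)*1179670 - 564) = sqrt(15893104075/190593 - 564) = sqrt(15785609623/190593) = sqrt(37143539442919)/21177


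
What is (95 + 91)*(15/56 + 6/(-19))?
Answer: -4743/532 ≈ -8.9154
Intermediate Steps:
(95 + 91)*(15/56 + 6/(-19)) = 186*(15*(1/56) + 6*(-1/19)) = 186*(15/56 - 6/19) = 186*(-51/1064) = -4743/532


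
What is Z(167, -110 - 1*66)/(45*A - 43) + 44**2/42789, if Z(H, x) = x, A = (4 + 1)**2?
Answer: -2718056/23148849 ≈ -0.11742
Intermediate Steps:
A = 25 (A = 5**2 = 25)
Z(167, -110 - 1*66)/(45*A - 43) + 44**2/42789 = (-110 - 1*66)/(45*25 - 43) + 44**2/42789 = (-110 - 66)/(1125 - 43) + 1936*(1/42789) = -176/1082 + 1936/42789 = -176*1/1082 + 1936/42789 = -88/541 + 1936/42789 = -2718056/23148849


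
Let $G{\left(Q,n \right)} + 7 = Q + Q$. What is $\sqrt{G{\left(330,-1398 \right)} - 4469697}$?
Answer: $2 i \sqrt{1117261} \approx 2114.0 i$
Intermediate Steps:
$G{\left(Q,n \right)} = -7 + 2 Q$ ($G{\left(Q,n \right)} = -7 + \left(Q + Q\right) = -7 + 2 Q$)
$\sqrt{G{\left(330,-1398 \right)} - 4469697} = \sqrt{\left(-7 + 2 \cdot 330\right) - 4469697} = \sqrt{\left(-7 + 660\right) - 4469697} = \sqrt{653 - 4469697} = \sqrt{-4469044} = 2 i \sqrt{1117261}$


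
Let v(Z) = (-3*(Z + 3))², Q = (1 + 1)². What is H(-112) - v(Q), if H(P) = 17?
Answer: -424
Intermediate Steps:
Q = 4 (Q = 2² = 4)
v(Z) = (-9 - 3*Z)² (v(Z) = (-3*(3 + Z))² = (-9 - 3*Z)²)
H(-112) - v(Q) = 17 - 9*(3 + 4)² = 17 - 9*7² = 17 - 9*49 = 17 - 1*441 = 17 - 441 = -424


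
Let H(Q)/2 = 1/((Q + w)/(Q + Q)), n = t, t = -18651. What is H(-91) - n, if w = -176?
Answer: 4980181/267 ≈ 18652.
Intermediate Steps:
n = -18651
H(Q) = 4*Q/(-176 + Q) (H(Q) = 2/(((Q - 176)/(Q + Q))) = 2/(((-176 + Q)/((2*Q)))) = 2/(((-176 + Q)*(1/(2*Q)))) = 2/(((-176 + Q)/(2*Q))) = 2*(2*Q/(-176 + Q)) = 4*Q/(-176 + Q))
H(-91) - n = 4*(-91)/(-176 - 91) - 1*(-18651) = 4*(-91)/(-267) + 18651 = 4*(-91)*(-1/267) + 18651 = 364/267 + 18651 = 4980181/267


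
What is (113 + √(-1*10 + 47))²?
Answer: (113 + √37)² ≈ 14181.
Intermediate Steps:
(113 + √(-1*10 + 47))² = (113 + √(-10 + 47))² = (113 + √37)²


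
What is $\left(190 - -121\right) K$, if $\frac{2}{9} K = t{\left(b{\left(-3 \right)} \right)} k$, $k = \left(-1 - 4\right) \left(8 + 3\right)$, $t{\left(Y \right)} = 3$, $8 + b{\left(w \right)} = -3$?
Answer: $- \frac{461835}{2} \approx -2.3092 \cdot 10^{5}$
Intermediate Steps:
$b{\left(w \right)} = -11$ ($b{\left(w \right)} = -8 - 3 = -11$)
$k = -55$ ($k = \left(-5\right) 11 = -55$)
$K = - \frac{1485}{2}$ ($K = \frac{9 \cdot 3 \left(-55\right)}{2} = \frac{9}{2} \left(-165\right) = - \frac{1485}{2} \approx -742.5$)
$\left(190 - -121\right) K = \left(190 - -121\right) \left(- \frac{1485}{2}\right) = \left(190 + 121\right) \left(- \frac{1485}{2}\right) = 311 \left(- \frac{1485}{2}\right) = - \frac{461835}{2}$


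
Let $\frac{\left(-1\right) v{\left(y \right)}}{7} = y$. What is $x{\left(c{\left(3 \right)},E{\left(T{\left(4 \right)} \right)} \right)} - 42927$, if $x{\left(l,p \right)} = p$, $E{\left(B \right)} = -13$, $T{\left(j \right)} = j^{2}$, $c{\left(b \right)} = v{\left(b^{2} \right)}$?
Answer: $-42940$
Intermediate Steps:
$v{\left(y \right)} = - 7 y$
$c{\left(b \right)} = - 7 b^{2}$
$x{\left(c{\left(3 \right)},E{\left(T{\left(4 \right)} \right)} \right)} - 42927 = -13 - 42927 = -42940$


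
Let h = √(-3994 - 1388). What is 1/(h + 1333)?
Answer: 1333/1782271 - 3*I*√598/1782271 ≈ 0.00074792 - 4.1162e-5*I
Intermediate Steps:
h = 3*I*√598 (h = √(-5382) = 3*I*√598 ≈ 73.362*I)
1/(h + 1333) = 1/(3*I*√598 + 1333) = 1/(1333 + 3*I*√598)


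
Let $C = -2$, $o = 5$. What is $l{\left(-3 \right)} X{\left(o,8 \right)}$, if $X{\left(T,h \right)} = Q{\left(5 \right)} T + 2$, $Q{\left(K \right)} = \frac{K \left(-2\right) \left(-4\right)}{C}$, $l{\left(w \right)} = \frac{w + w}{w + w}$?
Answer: $-98$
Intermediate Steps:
$l{\left(w \right)} = 1$ ($l{\left(w \right)} = \frac{2 w}{2 w} = 2 w \frac{1}{2 w} = 1$)
$Q{\left(K \right)} = - 4 K$ ($Q{\left(K \right)} = \frac{K \left(-2\right) \left(-4\right)}{-2} = - 2 K \left(-4\right) \left(- \frac{1}{2}\right) = 8 K \left(- \frac{1}{2}\right) = - 4 K$)
$X{\left(T,h \right)} = 2 - 20 T$ ($X{\left(T,h \right)} = \left(-4\right) 5 T + 2 = - 20 T + 2 = 2 - 20 T$)
$l{\left(-3 \right)} X{\left(o,8 \right)} = 1 \left(2 - 100\right) = 1 \left(-98\right) = -98$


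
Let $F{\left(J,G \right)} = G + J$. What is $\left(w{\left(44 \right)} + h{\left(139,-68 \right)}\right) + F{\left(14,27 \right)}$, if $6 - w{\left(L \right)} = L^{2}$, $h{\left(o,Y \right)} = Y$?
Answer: $-1957$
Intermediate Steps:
$w{\left(L \right)} = 6 - L^{2}$
$\left(w{\left(44 \right)} + h{\left(139,-68 \right)}\right) + F{\left(14,27 \right)} = \left(\left(6 - 44^{2}\right) - 68\right) + \left(27 + 14\right) = \left(\left(6 - 1936\right) - 68\right) + 41 = \left(-1930 - 68\right) + 41 = -1998 + 41 = -1957$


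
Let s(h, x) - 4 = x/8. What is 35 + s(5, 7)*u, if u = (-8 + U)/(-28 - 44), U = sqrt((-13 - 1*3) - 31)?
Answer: 853/24 - 13*I*sqrt(47)/192 ≈ 35.542 - 0.46418*I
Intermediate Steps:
U = I*sqrt(47) (U = sqrt((-13 - 3) - 31) = sqrt(-16 - 31) = sqrt(-47) = I*sqrt(47) ≈ 6.8557*I)
s(h, x) = 4 + x/8
u = 1/9 - I*sqrt(47)/72 (u = (-8 + I*sqrt(47))/(-28 - 44) = (-8 + I*sqrt(47))/(-72) = (-8 + I*sqrt(47))*(-1/72) = 1/9 - I*sqrt(47)/72 ≈ 0.11111 - 0.095217*I)
35 + s(5, 7)*u = 35 + (4 + (1/8)*7)*(1/9 - I*sqrt(47)/72) = 35 + (4 + 7/8)*(1/9 - I*sqrt(47)/72) = 35 + 39*(1/9 - I*sqrt(47)/72)/8 = 35 + (13/24 - 13*I*sqrt(47)/192) = 853/24 - 13*I*sqrt(47)/192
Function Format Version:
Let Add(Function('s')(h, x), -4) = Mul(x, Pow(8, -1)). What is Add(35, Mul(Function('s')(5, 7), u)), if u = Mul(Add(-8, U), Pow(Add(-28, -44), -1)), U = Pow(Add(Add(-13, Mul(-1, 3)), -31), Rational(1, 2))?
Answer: Add(Rational(853, 24), Mul(Rational(-13, 192), I, Pow(47, Rational(1, 2)))) ≈ Add(35.542, Mul(-0.46418, I))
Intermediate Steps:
U = Mul(I, Pow(47, Rational(1, 2))) (U = Pow(Add(Add(-13, -3), -31), Rational(1, 2)) = Pow(Add(-16, -31), Rational(1, 2)) = Pow(-47, Rational(1, 2)) = Mul(I, Pow(47, Rational(1, 2))) ≈ Mul(6.8557, I))
Function('s')(h, x) = Add(4, Mul(Rational(1, 8), x)) (Function('s')(h, x) = Add(4, Mul(x, Pow(8, -1))) = Add(4, Mul(x, Rational(1, 8))) = Add(4, Mul(Rational(1, 8), x)))
u = Add(Rational(1, 9), Mul(Rational(-1, 72), I, Pow(47, Rational(1, 2)))) (u = Mul(Add(-8, Mul(I, Pow(47, Rational(1, 2)))), Pow(Add(-28, -44), -1)) = Mul(Add(-8, Mul(I, Pow(47, Rational(1, 2)))), Pow(-72, -1)) = Mul(Add(-8, Mul(I, Pow(47, Rational(1, 2)))), Rational(-1, 72)) = Add(Rational(1, 9), Mul(Rational(-1, 72), I, Pow(47, Rational(1, 2)))) ≈ Add(0.11111, Mul(-0.095217, I)))
Add(35, Mul(Function('s')(5, 7), u)) = Add(35, Mul(Add(4, Mul(Rational(1, 8), 7)), Add(Rational(1, 9), Mul(Rational(-1, 72), I, Pow(47, Rational(1, 2)))))) = Add(35, Mul(Add(4, Rational(7, 8)), Add(Rational(1, 9), Mul(Rational(-1, 72), I, Pow(47, Rational(1, 2)))))) = Add(35, Mul(Rational(39, 8), Add(Rational(1, 9), Mul(Rational(-1, 72), I, Pow(47, Rational(1, 2)))))) = Add(35, Add(Rational(13, 24), Mul(Rational(-13, 192), I, Pow(47, Rational(1, 2))))) = Add(Rational(853, 24), Mul(Rational(-13, 192), I, Pow(47, Rational(1, 2))))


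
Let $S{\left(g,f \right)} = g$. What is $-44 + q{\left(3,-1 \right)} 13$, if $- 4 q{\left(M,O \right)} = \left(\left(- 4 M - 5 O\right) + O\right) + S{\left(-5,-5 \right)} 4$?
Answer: $47$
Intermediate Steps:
$q{\left(M,O \right)} = 5 + M + O$ ($q{\left(M,O \right)} = - \frac{\left(\left(- 4 M - 5 O\right) + O\right) - 20}{4} = - \frac{\left(\left(- 5 O - 4 M\right) + O\right) - 20}{4} = - \frac{\left(- 4 M - 4 O\right) - 20}{4} = - \frac{-20 - 4 M - 4 O}{4} = 5 + M + O$)
$-44 + q{\left(3,-1 \right)} 13 = -44 + \left(5 + 3 - 1\right) 13 = -44 + 7 \cdot 13 = -44 + 91 = 47$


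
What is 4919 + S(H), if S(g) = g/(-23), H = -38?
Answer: 113175/23 ≈ 4920.6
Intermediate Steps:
S(g) = -g/23 (S(g) = g*(-1/23) = -g/23)
4919 + S(H) = 4919 - 1/23*(-38) = 4919 + 38/23 = 113175/23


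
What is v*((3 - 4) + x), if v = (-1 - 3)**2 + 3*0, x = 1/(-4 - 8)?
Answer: -52/3 ≈ -17.333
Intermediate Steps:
x = -1/12 (x = 1/(-12) = -1/12 ≈ -0.083333)
v = 16 (v = (-4)**2 + 0 = 16 + 0 = 16)
v*((3 - 4) + x) = 16*((3 - 4) - 1/12) = 16*(-1 - 1/12) = 16*(-13/12) = -52/3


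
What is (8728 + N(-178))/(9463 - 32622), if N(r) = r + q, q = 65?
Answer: -8615/23159 ≈ -0.37199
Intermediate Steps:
N(r) = 65 + r (N(r) = r + 65 = 65 + r)
(8728 + N(-178))/(9463 - 32622) = (8728 + (65 - 178))/(9463 - 32622) = (8728 - 113)/(-23159) = 8615*(-1/23159) = -8615/23159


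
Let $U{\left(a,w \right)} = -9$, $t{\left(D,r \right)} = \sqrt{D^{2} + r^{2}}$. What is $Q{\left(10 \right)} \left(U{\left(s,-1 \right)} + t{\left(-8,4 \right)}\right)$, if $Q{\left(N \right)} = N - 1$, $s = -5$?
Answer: $-81 + 36 \sqrt{5} \approx -0.50155$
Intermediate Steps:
$Q{\left(N \right)} = -1 + N$
$Q{\left(10 \right)} \left(U{\left(s,-1 \right)} + t{\left(-8,4 \right)}\right) = \left(-1 + 10\right) \left(-9 + \sqrt{\left(-8\right)^{2} + 4^{2}}\right) = 9 \left(-9 + \sqrt{64 + 16}\right) = 9 \left(-9 + \sqrt{80}\right) = 9 \left(-9 + 4 \sqrt{5}\right) = -81 + 36 \sqrt{5}$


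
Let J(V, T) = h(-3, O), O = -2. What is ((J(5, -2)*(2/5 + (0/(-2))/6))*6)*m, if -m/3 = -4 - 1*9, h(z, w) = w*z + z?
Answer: 1404/5 ≈ 280.80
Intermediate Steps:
h(z, w) = z + w*z
J(V, T) = 3 (J(V, T) = -3*(1 - 2) = -3*(-1) = 3)
m = 39 (m = -3*(-4 - 1*9) = -3*(-4 - 9) = -3*(-13) = 39)
((J(5, -2)*(2/5 + (0/(-2))/6))*6)*m = ((3*(2/5 + (0/(-2))/6))*6)*39 = ((3*(2*(1/5) + (0*(-1/2))*(1/6)))*6)*39 = ((3*(2/5 + 0*(1/6)))*6)*39 = ((3*(2/5 + 0))*6)*39 = ((3*(2/5))*6)*39 = ((6/5)*6)*39 = (36/5)*39 = 1404/5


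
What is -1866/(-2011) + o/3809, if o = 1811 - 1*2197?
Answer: 6331348/7659899 ≈ 0.82656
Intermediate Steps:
o = -386 (o = 1811 - 2197 = -386)
-1866/(-2011) + o/3809 = -1866/(-2011) - 386/3809 = -1866*(-1/2011) - 386*1/3809 = 1866/2011 - 386/3809 = 6331348/7659899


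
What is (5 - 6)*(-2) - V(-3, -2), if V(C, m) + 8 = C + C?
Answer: 16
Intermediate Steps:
V(C, m) = -8 + 2*C (V(C, m) = -8 + (C + C) = -8 + 2*C)
(5 - 6)*(-2) - V(-3, -2) = (5 - 6)*(-2) - (-8 + 2*(-3)) = -1*(-2) - (-8 - 6) = 2 - 1*(-14) = 2 + 14 = 16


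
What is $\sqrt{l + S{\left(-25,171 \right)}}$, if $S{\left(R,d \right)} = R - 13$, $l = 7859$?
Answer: $3 \sqrt{869} \approx 88.436$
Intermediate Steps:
$S{\left(R,d \right)} = -13 + R$ ($S{\left(R,d \right)} = R - 13 = -13 + R$)
$\sqrt{l + S{\left(-25,171 \right)}} = \sqrt{7859 - 38} = \sqrt{7821} = 3 \sqrt{869}$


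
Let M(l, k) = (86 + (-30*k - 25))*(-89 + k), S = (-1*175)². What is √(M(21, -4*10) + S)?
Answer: 2*I*√33011 ≈ 363.38*I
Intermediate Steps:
S = 30625 (S = (-175)² = 30625)
M(l, k) = (-89 + k)*(61 - 30*k) (M(l, k) = (86 + (-25 - 30*k))*(-89 + k) = (61 - 30*k)*(-89 + k) = (-89 + k)*(61 - 30*k))
√(M(21, -4*10) + S) = √((-5429 - 30*(-4*10)² + 2731*(-4*10)) + 30625) = √((-5429 - 30*(-40)² + 2731*(-40)) + 30625) = √((-5429 - 30*1600 - 109240) + 30625) = √((-5429 - 48000 - 109240) + 30625) = √(-162669 + 30625) = √(-132044) = 2*I*√33011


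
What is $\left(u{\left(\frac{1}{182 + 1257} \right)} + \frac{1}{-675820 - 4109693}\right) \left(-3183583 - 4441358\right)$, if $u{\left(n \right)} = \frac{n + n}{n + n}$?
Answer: $- \frac{12163082218264}{1595171} \approx -7.6249 \cdot 10^{6}$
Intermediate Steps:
$u{\left(n \right)} = 1$ ($u{\left(n \right)} = \frac{2 n}{2 n} = 2 n \frac{1}{2 n} = 1$)
$\left(u{\left(\frac{1}{182 + 1257} \right)} + \frac{1}{-675820 - 4109693}\right) \left(-3183583 - 4441358\right) = \left(1 + \frac{1}{-675820 - 4109693}\right) \left(-3183583 - 4441358\right) = \left(1 + \frac{1}{-4785513}\right) \left(-7624941\right) = \left(1 - \frac{1}{4785513}\right) \left(-7624941\right) = \frac{4785512}{4785513} \left(-7624941\right) = - \frac{12163082218264}{1595171}$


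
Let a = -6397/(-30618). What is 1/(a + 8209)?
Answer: 30618/251349559 ≈ 0.00012181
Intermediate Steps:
a = 6397/30618 (a = -6397*(-1/30618) = 6397/30618 ≈ 0.20893)
1/(a + 8209) = 1/(6397/30618 + 8209) = 1/(251349559/30618) = 30618/251349559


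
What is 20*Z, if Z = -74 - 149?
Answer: -4460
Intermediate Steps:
Z = -223
20*Z = 20*(-223) = -4460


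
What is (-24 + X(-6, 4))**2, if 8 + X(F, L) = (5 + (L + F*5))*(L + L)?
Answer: 40000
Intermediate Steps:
X(F, L) = -8 + 2*L*(5 + L + 5*F) (X(F, L) = -8 + (5 + (L + F*5))*(L + L) = -8 + (5 + (L + 5*F))*(2*L) = -8 + (5 + L + 5*F)*(2*L) = -8 + 2*L*(5 + L + 5*F))
(-24 + X(-6, 4))**2 = (-24 + (-8 + 2*4**2 + 10*4 + 10*(-6)*4))**2 = (-24 + (-8 + 2*16 + 40 - 240))**2 = (-24 + (-8 + 32 + 40 - 240))**2 = (-24 - 176)**2 = (-200)**2 = 40000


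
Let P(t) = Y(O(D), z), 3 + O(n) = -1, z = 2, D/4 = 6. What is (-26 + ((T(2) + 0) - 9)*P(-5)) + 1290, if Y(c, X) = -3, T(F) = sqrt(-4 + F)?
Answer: 1291 - 3*I*sqrt(2) ≈ 1291.0 - 4.2426*I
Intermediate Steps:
D = 24 (D = 4*6 = 24)
O(n) = -4 (O(n) = -3 - 1 = -4)
P(t) = -3
(-26 + ((T(2) + 0) - 9)*P(-5)) + 1290 = (-26 + ((sqrt(-4 + 2) + 0) - 9)*(-3)) + 1290 = (-26 + ((sqrt(-2) + 0) - 9)*(-3)) + 1290 = (-26 + ((I*sqrt(2) + 0) - 9)*(-3)) + 1290 = (-26 + (I*sqrt(2) - 9)*(-3)) + 1290 = (-26 + (-9 + I*sqrt(2))*(-3)) + 1290 = (-26 + (27 - 3*I*sqrt(2))) + 1290 = (1 - 3*I*sqrt(2)) + 1290 = 1291 - 3*I*sqrt(2)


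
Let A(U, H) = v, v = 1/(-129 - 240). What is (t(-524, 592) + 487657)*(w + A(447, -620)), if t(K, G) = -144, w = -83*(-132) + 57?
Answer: 1981153379348/369 ≈ 5.3690e+9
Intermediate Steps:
w = 11013 (w = 10956 + 57 = 11013)
v = -1/369 (v = 1/(-369) = -1/369 ≈ -0.0027100)
A(U, H) = -1/369
(t(-524, 592) + 487657)*(w + A(447, -620)) = (-144 + 487657)*(11013 - 1/369) = 487513*(4063796/369) = 1981153379348/369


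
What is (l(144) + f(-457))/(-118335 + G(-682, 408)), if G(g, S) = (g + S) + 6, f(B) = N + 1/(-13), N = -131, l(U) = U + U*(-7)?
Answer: 12936/1541839 ≈ 0.0083900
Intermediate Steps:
l(U) = -6*U (l(U) = U - 7*U = -6*U)
f(B) = -1704/13 (f(B) = -131 + 1/(-13) = -131 - 1/13 = -1704/13)
G(g, S) = 6 + S + g (G(g, S) = (S + g) + 6 = 6 + S + g)
(l(144) + f(-457))/(-118335 + G(-682, 408)) = (-6*144 - 1704/13)/(-118335 + (6 + 408 - 682)) = (-864 - 1704/13)/(-118335 - 268) = -12936/13/(-118603) = -12936/13*(-1/118603) = 12936/1541839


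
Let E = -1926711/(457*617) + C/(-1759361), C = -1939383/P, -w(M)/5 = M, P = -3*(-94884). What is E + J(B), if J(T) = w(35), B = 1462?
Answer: -2852994222728150585/15690184660495052 ≈ -181.83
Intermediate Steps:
P = 284652
w(M) = -5*M
C = -215487/31628 (C = -1939383/284652 = -1939383*1/284652 = -215487/31628 ≈ -6.8132)
J(T) = -175 (J(T) = -5*35 = -175)
E = -107211907141516485/15690184660495052 (E = -1926711/(457*617) - 215487/31628/(-1759361) = -1926711/281969 - 215487/31628*(-1/1759361) = -1926711*1/281969 + 215487/55645069708 = -1926711/281969 + 215487/55645069708 = -107211907141516485/15690184660495052 ≈ -6.8331)
E + J(B) = -107211907141516485/15690184660495052 - 175 = -2852994222728150585/15690184660495052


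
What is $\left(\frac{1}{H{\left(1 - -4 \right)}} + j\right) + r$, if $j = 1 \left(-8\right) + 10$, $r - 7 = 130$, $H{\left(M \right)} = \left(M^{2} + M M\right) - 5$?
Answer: $\frac{6256}{45} \approx 139.02$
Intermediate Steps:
$H{\left(M \right)} = -5 + 2 M^{2}$ ($H{\left(M \right)} = \left(M^{2} + M^{2}\right) - 5 = 2 M^{2} - 5 = -5 + 2 M^{2}$)
$r = 137$ ($r = 7 + 130 = 137$)
$j = 2$ ($j = -8 + 10 = 2$)
$\left(\frac{1}{H{\left(1 - -4 \right)}} + j\right) + r = \left(\frac{1}{-5 + 2 \left(1 - -4\right)^{2}} + 2\right) + 137 = \left(\frac{1}{-5 + 2 \left(1 + 4\right)^{2}} + 2\right) + 137 = \left(\frac{1}{-5 + 2 \cdot 5^{2}} + 2\right) + 137 = \left(\frac{1}{-5 + 2 \cdot 25} + 2\right) + 137 = \left(\frac{1}{-5 + 50} + 2\right) + 137 = \left(\frac{1}{45} + 2\right) + 137 = \frac{91}{45} + 137 = \frac{6256}{45}$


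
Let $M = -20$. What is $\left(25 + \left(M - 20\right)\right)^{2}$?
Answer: $225$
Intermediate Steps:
$\left(25 + \left(M - 20\right)\right)^{2} = \left(25 - 40\right)^{2} = \left(-15\right)^{2} = 225$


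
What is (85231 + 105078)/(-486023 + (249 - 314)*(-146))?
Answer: -190309/476533 ≈ -0.39936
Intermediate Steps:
(85231 + 105078)/(-486023 + (249 - 314)*(-146)) = 190309/(-486023 - 65*(-146)) = 190309/(-486023 + 9490) = 190309/(-476533) = 190309*(-1/476533) = -190309/476533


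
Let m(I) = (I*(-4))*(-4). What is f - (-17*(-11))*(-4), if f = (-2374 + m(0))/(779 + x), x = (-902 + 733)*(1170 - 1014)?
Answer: 19139954/25585 ≈ 748.09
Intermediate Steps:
x = -26364 (x = -169*156 = -26364)
m(I) = 16*I (m(I) = -4*I*(-4) = 16*I)
f = 2374/25585 (f = (-2374 + 16*0)/(779 - 26364) = (-2374 + 0)/(-25585) = -2374*(-1/25585) = 2374/25585 ≈ 0.092789)
f - (-17*(-11))*(-4) = 2374/25585 - (-17*(-11))*(-4) = 2374/25585 - 187*(-4) = 2374/25585 - 1*(-748) = 2374/25585 + 748 = 19139954/25585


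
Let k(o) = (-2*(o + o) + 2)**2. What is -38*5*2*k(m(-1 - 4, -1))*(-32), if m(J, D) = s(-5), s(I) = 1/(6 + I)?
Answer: 48640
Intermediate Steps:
m(J, D) = 1 (m(J, D) = 1/(6 - 5) = 1/1 = 1)
k(o) = (2 - 4*o)**2 (k(o) = (-4*o + 2)**2 = (2 - 4*o)**2)
-38*5*2*k(m(-1 - 4, -1))*(-32) = -38*5*2*4*(-1 + 2*1)**2*(-32) = -380*4*(-1 + 2)**2*(-32) = -380*4*1**2*(-32) = -380*4*1*(-32) = -380*4*(-32) = -38*40*(-32) = -1520*(-32) = 48640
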